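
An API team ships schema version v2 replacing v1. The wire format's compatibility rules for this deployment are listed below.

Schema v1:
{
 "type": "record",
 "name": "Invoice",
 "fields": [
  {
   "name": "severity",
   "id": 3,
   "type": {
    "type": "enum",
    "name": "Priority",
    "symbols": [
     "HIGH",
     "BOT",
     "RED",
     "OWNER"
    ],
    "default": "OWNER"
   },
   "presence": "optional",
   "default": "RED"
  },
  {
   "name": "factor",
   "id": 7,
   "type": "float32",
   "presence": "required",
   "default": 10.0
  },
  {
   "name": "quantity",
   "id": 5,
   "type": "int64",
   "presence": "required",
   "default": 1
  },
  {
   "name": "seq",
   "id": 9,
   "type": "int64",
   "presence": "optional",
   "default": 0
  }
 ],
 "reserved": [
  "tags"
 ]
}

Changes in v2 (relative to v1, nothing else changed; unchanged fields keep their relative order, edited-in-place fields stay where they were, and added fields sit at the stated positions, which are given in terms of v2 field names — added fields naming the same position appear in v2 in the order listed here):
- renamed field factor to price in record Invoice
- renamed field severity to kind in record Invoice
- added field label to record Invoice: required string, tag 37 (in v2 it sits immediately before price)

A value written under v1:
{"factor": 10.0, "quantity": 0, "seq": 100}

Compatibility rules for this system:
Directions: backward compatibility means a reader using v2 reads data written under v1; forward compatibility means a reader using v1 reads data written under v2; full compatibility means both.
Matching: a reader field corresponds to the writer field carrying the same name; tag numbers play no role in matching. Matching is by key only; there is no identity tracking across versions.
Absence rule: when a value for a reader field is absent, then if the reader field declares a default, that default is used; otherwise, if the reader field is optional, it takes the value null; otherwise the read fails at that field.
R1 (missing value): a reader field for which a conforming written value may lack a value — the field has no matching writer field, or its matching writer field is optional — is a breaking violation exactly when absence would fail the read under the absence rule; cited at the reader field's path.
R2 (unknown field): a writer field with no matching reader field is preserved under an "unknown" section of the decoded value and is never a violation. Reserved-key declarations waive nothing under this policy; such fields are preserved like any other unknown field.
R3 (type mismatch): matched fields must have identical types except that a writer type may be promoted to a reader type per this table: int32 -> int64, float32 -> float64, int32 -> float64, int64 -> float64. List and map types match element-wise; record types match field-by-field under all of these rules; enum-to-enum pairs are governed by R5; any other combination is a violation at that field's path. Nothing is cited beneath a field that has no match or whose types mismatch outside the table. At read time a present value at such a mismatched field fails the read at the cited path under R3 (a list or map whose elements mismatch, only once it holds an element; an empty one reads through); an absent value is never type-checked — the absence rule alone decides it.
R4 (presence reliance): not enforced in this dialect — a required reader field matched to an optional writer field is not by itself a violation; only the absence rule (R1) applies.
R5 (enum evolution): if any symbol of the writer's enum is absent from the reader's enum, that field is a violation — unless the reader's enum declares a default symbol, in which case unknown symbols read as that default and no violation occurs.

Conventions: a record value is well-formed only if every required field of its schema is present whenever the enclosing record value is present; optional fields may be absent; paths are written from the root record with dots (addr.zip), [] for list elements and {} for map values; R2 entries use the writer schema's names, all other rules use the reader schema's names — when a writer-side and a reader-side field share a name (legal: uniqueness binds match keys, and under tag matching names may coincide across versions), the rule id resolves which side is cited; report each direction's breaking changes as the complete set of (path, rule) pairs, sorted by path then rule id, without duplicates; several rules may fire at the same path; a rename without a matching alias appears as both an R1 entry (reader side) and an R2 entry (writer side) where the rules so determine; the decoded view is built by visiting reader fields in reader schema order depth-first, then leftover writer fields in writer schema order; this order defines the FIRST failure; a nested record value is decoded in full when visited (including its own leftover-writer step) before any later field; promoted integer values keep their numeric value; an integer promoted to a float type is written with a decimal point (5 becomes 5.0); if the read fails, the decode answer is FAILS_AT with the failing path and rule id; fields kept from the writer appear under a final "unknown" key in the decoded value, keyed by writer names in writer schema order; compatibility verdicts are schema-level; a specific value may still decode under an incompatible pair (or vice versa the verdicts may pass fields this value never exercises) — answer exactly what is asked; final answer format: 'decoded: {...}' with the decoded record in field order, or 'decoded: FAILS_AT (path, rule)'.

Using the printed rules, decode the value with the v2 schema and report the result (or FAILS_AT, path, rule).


the writer's type comes first in each Invoice pair
migrating the Invoice value to v2:
  kind := "RED" (missing; default applied)
  read fails at label under R1 (no fill)
  => FAILS_AT (label, R1)
the rest of the Invoice diff is inert for this question:
  renamed field factor to price in record Invoice -> no rule fires on it and the decoded Invoice view is identical with or without it
  renamed field severity to kind in record Invoice -> no rule fires on it and the decoded Invoice view is identical with or without it

decoded: FAILS_AT (label, R1)


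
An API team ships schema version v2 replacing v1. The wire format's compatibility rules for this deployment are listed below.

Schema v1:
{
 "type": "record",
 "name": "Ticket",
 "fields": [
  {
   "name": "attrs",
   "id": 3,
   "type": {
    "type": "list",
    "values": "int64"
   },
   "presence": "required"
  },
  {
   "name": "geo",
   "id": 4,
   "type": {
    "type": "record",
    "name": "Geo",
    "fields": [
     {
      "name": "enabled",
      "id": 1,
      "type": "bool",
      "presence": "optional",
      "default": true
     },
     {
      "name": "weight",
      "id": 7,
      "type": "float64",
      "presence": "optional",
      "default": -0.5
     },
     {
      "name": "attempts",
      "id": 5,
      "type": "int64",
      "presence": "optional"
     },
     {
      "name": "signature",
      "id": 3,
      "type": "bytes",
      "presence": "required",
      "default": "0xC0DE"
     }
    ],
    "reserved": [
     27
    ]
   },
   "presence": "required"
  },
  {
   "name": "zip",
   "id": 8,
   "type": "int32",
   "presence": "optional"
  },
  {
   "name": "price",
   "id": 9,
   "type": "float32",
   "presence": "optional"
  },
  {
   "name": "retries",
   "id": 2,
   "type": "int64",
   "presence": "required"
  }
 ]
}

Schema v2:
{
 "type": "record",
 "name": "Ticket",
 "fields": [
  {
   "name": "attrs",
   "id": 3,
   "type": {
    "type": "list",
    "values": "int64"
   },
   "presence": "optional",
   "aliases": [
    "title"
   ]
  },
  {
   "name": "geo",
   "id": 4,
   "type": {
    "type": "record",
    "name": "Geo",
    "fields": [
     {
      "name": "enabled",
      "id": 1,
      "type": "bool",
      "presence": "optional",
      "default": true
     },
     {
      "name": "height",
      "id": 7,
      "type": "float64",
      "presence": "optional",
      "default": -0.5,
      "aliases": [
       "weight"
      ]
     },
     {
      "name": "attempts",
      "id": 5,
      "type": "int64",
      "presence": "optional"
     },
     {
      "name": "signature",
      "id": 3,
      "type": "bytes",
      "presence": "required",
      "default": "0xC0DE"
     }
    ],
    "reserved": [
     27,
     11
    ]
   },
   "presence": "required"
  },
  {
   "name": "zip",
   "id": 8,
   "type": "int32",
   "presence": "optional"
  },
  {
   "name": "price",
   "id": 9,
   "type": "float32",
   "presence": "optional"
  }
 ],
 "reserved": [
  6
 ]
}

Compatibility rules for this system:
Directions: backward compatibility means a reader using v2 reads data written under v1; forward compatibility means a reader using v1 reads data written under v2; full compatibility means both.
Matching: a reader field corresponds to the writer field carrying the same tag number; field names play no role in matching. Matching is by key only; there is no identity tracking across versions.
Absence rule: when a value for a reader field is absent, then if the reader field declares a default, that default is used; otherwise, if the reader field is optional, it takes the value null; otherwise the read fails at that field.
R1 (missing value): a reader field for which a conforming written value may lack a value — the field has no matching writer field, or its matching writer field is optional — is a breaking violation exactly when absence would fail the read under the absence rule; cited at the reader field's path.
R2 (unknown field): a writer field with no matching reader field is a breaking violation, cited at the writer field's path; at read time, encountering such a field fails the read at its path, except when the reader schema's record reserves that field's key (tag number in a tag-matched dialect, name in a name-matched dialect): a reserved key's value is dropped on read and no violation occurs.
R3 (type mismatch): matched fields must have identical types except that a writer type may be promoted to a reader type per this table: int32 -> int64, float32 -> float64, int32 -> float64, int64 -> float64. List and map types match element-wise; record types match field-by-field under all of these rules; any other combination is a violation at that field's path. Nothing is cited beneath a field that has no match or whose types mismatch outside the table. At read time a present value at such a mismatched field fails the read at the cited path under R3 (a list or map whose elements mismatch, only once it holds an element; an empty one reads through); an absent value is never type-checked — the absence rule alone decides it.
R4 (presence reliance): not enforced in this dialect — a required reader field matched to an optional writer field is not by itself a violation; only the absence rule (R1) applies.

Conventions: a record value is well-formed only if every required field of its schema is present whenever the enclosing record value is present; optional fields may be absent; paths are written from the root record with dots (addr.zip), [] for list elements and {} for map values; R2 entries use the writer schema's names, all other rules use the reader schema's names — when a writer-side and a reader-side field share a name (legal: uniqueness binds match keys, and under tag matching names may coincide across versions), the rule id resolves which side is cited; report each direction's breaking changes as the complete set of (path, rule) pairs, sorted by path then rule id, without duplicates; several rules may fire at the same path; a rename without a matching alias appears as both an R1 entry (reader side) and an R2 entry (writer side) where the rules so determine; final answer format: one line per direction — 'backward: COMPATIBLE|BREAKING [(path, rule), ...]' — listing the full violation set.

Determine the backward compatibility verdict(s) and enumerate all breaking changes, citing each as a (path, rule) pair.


in Ticket below, arrows point writer -> reader
backward on Ticket — v2 reading data written by v1:
  attrs: list<int64> -> list<int64>, writer required; from attrs
  geo: Geo -> Geo, writer required; from geo
  zip: int32 -> int32, writer optional; from zip
  price: float32 -> float32, writer optional; from price
  writer field retries has no reader counterpart
  geo.enabled: bool -> bool, writer optional; from geo.enabled
  geo.height: float64 -> float64, writer optional; from geo.weight
  geo.attempts: int64 -> int64, writer optional; from geo.attempts
  geo.signature: bytes -> bytes, writer required; from geo.signature
  rule R2 violated at retries
  backward on Ticket therefore BREAKING (1)
the rest of the Ticket diff is inert for this question:
  field attrs in record Ticket: required changed to optional -> fires only in the forward direction of Ticket, which is not asked here
  renamed field weight to height in record Geo (alias weight declared on the renamed field) -> fires no rule on Ticket, leaving the asked answer as it is

backward: BREAKING [(retries, R2)]


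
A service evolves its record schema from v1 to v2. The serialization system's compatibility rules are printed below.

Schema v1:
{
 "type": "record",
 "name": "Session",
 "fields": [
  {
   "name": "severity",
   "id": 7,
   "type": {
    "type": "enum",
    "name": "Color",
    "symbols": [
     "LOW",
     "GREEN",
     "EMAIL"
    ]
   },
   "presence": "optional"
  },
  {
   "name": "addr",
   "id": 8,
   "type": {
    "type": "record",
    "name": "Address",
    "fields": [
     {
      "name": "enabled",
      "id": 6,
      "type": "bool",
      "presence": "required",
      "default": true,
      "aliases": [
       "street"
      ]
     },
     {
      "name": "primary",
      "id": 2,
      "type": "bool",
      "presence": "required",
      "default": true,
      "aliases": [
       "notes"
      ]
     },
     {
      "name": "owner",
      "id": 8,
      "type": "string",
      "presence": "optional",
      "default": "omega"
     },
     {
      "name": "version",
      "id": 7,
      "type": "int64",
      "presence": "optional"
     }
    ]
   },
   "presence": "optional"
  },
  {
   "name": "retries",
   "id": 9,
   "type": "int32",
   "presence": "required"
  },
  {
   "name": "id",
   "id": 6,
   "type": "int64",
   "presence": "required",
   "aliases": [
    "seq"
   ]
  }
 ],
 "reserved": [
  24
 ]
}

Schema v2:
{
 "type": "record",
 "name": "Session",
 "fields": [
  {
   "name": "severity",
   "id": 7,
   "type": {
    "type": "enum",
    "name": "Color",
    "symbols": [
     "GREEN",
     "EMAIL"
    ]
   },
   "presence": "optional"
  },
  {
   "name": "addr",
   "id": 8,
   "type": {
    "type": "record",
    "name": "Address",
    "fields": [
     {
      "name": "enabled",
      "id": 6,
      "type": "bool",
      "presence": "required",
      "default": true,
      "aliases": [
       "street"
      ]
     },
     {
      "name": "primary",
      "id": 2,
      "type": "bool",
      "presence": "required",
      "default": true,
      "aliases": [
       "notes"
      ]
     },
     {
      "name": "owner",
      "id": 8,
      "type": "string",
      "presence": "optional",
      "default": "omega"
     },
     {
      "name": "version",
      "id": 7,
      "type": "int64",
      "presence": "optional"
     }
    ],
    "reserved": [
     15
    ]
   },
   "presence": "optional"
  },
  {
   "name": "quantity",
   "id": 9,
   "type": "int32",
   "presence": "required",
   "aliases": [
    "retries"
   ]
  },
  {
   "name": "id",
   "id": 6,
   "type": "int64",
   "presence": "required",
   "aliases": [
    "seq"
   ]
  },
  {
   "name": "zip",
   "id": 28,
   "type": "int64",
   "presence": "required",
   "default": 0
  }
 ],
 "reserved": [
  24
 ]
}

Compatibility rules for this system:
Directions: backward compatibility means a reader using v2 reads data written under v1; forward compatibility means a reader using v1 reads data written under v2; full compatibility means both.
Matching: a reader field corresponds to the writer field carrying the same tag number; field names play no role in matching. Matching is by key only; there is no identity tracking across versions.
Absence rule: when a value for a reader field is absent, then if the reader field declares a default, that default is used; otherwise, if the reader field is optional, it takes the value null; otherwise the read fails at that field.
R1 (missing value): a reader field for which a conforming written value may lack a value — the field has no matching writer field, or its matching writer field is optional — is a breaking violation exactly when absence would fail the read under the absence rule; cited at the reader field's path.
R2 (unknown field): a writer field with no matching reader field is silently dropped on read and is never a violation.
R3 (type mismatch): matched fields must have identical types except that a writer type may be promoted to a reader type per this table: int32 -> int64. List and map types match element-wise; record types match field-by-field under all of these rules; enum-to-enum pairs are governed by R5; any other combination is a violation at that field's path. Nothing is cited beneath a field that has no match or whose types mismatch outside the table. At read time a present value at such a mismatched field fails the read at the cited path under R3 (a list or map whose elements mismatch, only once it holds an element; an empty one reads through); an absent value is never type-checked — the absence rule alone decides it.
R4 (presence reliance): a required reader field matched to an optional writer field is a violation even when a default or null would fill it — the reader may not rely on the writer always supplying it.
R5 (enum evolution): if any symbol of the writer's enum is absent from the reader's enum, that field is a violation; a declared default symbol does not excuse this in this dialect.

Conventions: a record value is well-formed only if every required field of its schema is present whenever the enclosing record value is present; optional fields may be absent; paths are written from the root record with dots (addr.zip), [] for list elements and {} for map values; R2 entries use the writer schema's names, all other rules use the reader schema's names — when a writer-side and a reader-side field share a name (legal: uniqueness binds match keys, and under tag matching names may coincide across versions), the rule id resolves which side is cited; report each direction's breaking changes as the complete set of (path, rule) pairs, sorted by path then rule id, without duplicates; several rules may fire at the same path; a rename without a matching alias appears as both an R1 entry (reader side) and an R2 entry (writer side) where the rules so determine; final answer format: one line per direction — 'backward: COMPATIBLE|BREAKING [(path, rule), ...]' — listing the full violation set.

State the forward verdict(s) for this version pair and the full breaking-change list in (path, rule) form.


forward: COMPATIBLE []

the writer's type comes first in each Session pair
forward pass over Session, reader schema v1, writer schema v2:
  severity: Color -> Color, writer optional; from severity
  addr: Address -> Address, writer optional; from addr
  retries: int32 -> int32, writer required; from quantity
  id: int64 -> int64, writer required; from id
  writer field zip has no reader counterpart
  addr.enabled: bool -> bool, writer required; from addr.enabled
  addr.primary: bool -> bool, writer required; from addr.primary
  addr.owner: string -> string, writer optional; from addr.owner
  addr.version: int64 -> int64, writer optional; from addr.version
  => forward verdict for Session: COMPATIBLE, no violations
ruling out the remaining Session differences:
  added field zip to record Session: required int64, tag 28, default 0 (in v2 it sits last) -> inert for the asked Session verdict: nothing fires
  renamed field retries to quantity in record Session (alias retries declared on the renamed field) -> inert for the asked Session verdict: nothing fires
  enum Color (field severity in record Session): symbol LOW removed -> affects backward compatibility only, which is not asked


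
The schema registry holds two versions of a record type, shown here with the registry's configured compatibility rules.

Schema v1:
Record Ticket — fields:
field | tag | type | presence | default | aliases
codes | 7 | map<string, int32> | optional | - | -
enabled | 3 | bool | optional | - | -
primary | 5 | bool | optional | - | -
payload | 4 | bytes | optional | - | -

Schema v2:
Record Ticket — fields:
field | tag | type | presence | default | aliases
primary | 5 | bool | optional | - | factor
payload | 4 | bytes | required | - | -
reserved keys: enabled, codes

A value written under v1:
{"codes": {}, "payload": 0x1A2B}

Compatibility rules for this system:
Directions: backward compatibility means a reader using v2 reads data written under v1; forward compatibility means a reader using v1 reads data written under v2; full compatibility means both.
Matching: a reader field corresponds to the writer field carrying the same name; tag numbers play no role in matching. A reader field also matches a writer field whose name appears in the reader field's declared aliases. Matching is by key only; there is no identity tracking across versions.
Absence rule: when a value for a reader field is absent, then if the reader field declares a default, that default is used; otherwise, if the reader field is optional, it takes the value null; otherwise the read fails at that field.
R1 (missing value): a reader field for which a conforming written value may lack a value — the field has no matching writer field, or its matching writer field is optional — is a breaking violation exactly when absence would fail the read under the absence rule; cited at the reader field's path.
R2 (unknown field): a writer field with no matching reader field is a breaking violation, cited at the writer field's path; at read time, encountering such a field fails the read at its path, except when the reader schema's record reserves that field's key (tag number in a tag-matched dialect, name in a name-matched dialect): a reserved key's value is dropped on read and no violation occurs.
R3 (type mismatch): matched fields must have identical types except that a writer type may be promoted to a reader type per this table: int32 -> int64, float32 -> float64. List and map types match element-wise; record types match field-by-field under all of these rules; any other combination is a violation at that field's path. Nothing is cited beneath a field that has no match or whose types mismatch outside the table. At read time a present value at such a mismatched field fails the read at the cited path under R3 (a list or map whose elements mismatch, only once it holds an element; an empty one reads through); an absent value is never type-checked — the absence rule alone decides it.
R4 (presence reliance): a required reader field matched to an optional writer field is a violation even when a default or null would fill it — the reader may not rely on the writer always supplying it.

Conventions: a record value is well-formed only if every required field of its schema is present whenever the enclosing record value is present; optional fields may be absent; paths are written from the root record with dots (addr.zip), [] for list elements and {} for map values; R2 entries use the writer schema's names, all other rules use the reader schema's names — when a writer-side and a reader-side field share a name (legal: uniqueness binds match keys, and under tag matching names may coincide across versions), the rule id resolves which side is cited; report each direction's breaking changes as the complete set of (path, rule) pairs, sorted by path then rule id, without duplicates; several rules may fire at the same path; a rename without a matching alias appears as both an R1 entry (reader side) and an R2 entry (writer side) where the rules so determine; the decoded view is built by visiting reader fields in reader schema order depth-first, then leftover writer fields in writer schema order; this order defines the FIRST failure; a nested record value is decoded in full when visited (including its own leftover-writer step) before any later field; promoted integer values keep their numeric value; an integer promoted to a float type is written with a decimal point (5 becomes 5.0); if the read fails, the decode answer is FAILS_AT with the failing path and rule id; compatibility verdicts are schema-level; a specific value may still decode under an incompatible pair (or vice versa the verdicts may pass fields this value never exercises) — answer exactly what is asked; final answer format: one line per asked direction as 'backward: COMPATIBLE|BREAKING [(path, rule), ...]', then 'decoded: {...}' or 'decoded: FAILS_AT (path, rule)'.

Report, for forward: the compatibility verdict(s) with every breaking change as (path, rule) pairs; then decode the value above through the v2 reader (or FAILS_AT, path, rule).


forward: COMPATIBLE []; decoded: {"primary": null, "payload": 0x1A2B}

in Ticket below, arrows point writer -> reader
forward on Ticket — v1 reading data written by v2:
  no writer field matches reader codes
  no writer field matches reader enabled
  primary <- primary (bool -> bool, writer optional)
  payload <- payload (bytes -> bytes, writer required)
  => forward: COMPATIBLE
migrating the Ticket value to v2:
  primary := null (not supplied -> null)
  payload := 0x1A2B
  writer codes: reserved -> dropped
  => decoded: {"primary": null, "payload": 0x1A2B}
the other Ticket changes do not affect what is asked:
  field payload in record Ticket: optional changed to required -> its effect on Ticket is confined to the backward direction, not asked


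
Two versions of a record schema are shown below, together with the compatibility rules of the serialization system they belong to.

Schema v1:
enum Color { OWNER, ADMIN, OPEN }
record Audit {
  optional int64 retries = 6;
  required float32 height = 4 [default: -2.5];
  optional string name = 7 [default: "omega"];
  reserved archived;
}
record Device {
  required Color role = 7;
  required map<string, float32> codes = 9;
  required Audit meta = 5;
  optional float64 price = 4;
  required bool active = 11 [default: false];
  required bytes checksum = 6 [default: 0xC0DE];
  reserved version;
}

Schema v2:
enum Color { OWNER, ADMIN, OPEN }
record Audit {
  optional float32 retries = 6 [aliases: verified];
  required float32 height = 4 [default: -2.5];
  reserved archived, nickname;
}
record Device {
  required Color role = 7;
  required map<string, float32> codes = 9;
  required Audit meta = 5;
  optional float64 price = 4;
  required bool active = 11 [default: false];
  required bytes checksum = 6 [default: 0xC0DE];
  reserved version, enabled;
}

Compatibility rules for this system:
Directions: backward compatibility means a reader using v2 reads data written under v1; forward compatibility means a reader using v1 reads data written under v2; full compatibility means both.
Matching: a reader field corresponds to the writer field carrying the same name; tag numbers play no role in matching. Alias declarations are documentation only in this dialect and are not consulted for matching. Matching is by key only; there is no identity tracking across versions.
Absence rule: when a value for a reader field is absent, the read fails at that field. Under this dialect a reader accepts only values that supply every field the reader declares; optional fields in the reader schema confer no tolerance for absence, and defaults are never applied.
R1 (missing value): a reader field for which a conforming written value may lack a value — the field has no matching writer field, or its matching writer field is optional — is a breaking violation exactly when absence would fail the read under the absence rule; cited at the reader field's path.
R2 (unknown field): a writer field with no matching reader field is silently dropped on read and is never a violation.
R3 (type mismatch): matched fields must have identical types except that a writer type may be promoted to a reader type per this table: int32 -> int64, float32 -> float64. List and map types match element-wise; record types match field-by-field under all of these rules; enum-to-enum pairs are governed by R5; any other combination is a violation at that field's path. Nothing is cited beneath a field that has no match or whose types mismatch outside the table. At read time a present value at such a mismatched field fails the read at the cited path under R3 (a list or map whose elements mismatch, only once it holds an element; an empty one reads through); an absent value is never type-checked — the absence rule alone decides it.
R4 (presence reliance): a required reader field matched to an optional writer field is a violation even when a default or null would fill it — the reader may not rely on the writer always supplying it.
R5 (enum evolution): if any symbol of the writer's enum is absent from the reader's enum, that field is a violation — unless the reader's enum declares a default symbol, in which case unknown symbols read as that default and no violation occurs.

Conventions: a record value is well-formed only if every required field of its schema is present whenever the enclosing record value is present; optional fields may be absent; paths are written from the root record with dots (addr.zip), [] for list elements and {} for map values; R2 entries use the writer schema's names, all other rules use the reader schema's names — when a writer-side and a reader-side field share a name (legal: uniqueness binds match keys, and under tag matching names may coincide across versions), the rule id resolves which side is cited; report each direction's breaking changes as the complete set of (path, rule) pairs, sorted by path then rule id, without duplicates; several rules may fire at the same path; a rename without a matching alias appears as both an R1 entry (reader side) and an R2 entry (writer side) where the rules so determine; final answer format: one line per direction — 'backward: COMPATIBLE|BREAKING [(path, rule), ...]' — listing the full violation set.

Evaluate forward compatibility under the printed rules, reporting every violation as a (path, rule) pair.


each type pair in Device: writer, then reader
forward for Device (reader v1, writer v2):
  role: Color -> Color, writer required; from role
  codes: map<string, float32> -> map<string, float32>, writer required; from codes
  meta: Audit -> Audit, writer required; from meta
  price: float64 -> float64, writer optional; from price
  active: bool -> bool, writer required; from active
  checksum: bytes -> bytes, writer required; from checksum
  meta.retries: float32 -> int64, writer optional; from meta.retries
  meta.height: float32 -> float32, writer required; from meta.height
  meta.name: no writer-side match
  R1 fires at meta.name
  R1 fires at meta.retries
  R3 fires at meta.retries
  R1 fires at price
  => forward verdict for Device: BREAKING, 4 violation(s)
ruling out the remaining Device differences:
  removed field name from record Audit -> affects backward compatibility only, which is not asked

forward: BREAKING [(meta.name, R1), (meta.retries, R1), (meta.retries, R3), (price, R1)]


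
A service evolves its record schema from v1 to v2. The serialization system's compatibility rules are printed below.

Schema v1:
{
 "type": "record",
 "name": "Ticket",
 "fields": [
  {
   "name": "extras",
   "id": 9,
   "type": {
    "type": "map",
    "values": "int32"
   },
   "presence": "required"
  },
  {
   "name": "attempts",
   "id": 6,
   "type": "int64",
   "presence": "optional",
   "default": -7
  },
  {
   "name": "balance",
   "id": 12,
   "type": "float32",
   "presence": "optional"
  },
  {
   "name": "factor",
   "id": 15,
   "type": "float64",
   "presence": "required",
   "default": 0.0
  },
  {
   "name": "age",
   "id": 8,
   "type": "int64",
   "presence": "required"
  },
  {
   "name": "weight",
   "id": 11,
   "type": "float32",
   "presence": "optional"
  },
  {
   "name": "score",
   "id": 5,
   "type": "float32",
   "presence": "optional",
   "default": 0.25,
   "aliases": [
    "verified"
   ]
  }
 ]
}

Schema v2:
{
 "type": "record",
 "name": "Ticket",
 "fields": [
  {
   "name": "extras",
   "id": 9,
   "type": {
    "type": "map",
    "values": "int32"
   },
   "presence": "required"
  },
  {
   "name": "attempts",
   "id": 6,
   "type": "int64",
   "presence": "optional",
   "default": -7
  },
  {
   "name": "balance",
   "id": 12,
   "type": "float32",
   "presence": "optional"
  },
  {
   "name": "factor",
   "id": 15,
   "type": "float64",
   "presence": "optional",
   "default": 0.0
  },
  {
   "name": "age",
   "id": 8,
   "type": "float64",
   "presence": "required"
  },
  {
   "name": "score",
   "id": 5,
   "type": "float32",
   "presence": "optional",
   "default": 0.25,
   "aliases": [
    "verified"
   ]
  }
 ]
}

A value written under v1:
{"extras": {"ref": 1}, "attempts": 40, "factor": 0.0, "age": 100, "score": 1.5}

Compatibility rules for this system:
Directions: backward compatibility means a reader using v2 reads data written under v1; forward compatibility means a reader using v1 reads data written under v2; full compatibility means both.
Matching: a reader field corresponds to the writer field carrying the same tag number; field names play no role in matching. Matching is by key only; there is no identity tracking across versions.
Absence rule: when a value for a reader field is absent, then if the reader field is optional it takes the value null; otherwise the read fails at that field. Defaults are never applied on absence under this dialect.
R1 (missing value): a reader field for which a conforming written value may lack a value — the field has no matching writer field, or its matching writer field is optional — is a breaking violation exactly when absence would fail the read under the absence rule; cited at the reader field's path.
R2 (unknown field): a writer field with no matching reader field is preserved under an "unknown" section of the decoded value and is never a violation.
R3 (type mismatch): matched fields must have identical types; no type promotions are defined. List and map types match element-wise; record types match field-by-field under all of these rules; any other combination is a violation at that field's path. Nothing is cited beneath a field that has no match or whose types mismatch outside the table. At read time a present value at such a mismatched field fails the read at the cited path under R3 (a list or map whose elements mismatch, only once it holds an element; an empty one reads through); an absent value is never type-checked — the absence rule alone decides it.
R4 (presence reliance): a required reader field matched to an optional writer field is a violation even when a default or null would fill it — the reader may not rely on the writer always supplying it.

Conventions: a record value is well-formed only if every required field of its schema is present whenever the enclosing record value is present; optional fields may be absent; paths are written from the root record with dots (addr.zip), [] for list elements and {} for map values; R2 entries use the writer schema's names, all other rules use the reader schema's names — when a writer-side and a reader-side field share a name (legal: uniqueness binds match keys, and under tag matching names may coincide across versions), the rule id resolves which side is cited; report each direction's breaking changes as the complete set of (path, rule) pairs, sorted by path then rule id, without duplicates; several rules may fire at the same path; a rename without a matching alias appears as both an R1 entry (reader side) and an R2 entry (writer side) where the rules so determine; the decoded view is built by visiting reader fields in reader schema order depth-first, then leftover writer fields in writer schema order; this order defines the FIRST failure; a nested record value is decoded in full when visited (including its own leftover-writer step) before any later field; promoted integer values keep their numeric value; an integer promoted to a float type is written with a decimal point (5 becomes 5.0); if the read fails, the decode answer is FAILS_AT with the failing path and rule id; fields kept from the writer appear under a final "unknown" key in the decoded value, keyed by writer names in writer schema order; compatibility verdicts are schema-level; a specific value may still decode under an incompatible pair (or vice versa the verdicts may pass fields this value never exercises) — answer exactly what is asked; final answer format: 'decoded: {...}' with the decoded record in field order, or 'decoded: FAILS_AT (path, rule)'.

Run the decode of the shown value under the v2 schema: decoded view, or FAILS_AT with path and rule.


decoded: FAILS_AT (age, R3)

the writer's type comes first in each Ticket pair
migrating the Ticket value to v2:
  extras := {"ref": 1}
  attempts := 40
  balance := null (not supplied -> null)
  factor := 0.0
  read fails at age under R3
  => FAILS_AT (age, R3)
remaining Ticket differences; none change what is asked:
  field factor in record Ticket: required changed to optional -> shifts the Ticket verdicts, not this decode
  removed field weight from record Ticket -> triggers nothing under the printed rules; the Ticket answer is the same either way


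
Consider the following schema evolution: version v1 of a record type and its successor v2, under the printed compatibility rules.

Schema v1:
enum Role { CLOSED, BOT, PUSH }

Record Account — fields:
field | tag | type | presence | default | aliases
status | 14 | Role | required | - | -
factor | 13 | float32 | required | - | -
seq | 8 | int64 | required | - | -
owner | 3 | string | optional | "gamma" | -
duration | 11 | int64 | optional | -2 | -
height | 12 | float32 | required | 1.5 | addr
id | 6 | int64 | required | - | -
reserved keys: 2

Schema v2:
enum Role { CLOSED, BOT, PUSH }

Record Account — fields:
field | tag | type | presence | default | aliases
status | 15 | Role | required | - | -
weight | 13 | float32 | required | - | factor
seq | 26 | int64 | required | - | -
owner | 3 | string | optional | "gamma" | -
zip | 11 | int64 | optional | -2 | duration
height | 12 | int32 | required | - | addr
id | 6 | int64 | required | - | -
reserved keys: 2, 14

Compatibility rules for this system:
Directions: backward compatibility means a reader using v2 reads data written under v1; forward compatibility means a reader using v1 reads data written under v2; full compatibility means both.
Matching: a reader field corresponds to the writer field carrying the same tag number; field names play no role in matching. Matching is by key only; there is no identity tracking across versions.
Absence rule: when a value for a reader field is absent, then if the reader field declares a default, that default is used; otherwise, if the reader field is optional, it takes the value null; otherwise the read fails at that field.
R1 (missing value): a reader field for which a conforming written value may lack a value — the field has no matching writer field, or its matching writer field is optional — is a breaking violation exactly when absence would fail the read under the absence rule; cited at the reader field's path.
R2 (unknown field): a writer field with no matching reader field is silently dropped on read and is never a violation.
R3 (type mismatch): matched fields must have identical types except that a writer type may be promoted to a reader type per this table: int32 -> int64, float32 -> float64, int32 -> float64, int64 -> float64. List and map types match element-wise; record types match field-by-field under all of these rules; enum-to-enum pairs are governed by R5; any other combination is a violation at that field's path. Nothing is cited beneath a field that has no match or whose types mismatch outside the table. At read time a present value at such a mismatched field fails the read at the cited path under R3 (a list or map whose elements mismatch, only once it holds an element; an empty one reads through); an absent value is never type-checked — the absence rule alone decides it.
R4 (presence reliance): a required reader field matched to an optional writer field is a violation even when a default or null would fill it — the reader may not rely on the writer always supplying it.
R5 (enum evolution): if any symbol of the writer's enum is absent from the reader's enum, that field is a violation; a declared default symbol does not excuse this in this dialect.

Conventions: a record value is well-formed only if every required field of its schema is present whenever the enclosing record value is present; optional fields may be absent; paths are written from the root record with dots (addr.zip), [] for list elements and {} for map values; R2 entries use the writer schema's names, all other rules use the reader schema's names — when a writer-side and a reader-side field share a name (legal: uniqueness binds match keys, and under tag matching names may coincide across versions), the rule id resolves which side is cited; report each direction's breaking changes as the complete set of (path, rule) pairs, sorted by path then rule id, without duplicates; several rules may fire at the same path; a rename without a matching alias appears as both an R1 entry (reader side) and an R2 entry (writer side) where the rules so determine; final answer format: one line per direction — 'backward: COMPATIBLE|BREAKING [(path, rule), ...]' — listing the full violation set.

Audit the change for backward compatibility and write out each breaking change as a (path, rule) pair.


the writer's type comes first in each Account pair
checking backward for Account: reader v2 against writer v1:
  status has no writer counterpart
  writer required, float32 -> float32: reader weight maps from writer factor
  seq has no writer counterpart
  writer optional, string -> string: reader owner maps from writer owner
  writer optional, int64 -> int64: reader zip maps from writer duration
  writer required, float32 -> int32: reader height maps from writer height
  writer required, int64 -> int64: reader id maps from writer id
  status (writer side), unknown to reader
  seq (writer side), unknown to reader
  breaking: (height, R3)
  breaking: (seq, R1)
  breaking: (status, R1)
  => backward: BREAKING (3)
the other Account changes do not affect what is asked:
  renamed field factor to weight in record Account (alias factor declared on the renamed field) -> fires no rule on Account, leaving the asked answer as it is
  renamed field duration to zip in record Account (alias duration declared on the renamed field) -> fires no rule on Account, leaving the asked answer as it is

backward: BREAKING [(height, R3), (seq, R1), (status, R1)]
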